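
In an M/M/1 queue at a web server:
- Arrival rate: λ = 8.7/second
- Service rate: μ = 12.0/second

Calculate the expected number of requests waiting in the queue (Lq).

ρ = λ/μ = 8.7/12.0 = 0.7250
For M/M/1: Lq = λ²/(μ(μ-λ))
Lq = 75.69/(12.0 × 3.30)
Lq = 1.9114 requests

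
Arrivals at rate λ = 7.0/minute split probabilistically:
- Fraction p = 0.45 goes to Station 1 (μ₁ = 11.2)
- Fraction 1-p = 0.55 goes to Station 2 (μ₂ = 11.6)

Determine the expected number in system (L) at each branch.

Effective rates: λ₁ = 7.0×0.45 = 3.15, λ₂ = 7.0×0.55 = 3.85
Station 1: ρ₁ = 3.15/11.2 = 0.28125, L₁ = ρ₁/(1-ρ₁) = 0.28125/(1-0.28125) = 0.3913
Station 2: ρ₂ = 3.85/11.6 = 0.3319, L₂ = ρ₂/(1-ρ₂) = 0.3319/(1-0.3319) = 0.4968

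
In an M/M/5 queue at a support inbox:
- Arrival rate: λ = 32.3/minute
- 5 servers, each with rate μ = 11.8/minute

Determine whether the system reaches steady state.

Stability requires ρ = λ/(cμ) < 1
ρ = 32.3/(5 × 11.8) = 32.3/59.00 = 0.5475
Since 0.5475 < 1, the system is STABLE.
The servers are busy 54.75% of the time.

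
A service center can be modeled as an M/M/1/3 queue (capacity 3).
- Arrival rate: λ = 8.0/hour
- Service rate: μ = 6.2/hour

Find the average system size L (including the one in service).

ρ = λ/μ = 8.0/6.2 = 1.2903
P₀ = (1-ρ)/(1-ρ^(K+1)) = (1-1.2903)/(1-1.2903^4) = -0.2903/-1.7718 = 0.1638
P_K = P₀×ρ^K = 0.16384 × 1.2903^3 = 0.16384 × 2.1482 = 0.3520
L = ρ[1 - (K+1)ρ^K + Kρ^(K+1)] / [(1-ρ)(1-ρ^(K+1))]
L = 1.2903 × (1 - 4×2.14819 + 3×2.77181) / ((1 - 1.2903) × (1 - 2.77181)) = 1.8129 customers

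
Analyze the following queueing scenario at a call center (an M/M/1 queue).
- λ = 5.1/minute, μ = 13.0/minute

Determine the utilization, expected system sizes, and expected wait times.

Step 1: ρ = λ/μ = 5.1/13.0 = 0.3923
Step 2: L = λ/(μ-λ) = 5.1/7.90 = 0.6456
Step 3: Lq = λ²/(μ(μ-λ)) = 26.01/(13.0×7.90) = 0.2533
Step 4: W = 1/(μ-λ) = 1/7.90 = 0.12658
Step 5: Wq = λ/(μ(μ-λ)) = 5.1/(13.0×7.90) = 0.04966
Step 6: P(0) = 1-ρ = 0.6077
Verify: L = λW = 5.1×0.12658 = 0.6456 ✔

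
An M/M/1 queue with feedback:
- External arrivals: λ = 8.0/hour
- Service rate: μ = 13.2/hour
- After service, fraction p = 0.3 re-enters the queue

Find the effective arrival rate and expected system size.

Effective arrival rate: λ_eff = λ/(1-p) = 8.0/(1-0.3) = 8.0/0.70 = 11.4286
ρ = λ_eff/μ = 11.4286/13.2 = 0.8658
L = ρ/(1-ρ) = 0.8658/(1-0.8658) = 6.4516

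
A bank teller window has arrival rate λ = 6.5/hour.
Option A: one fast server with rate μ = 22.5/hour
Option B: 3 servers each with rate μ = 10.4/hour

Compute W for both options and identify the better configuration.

Option A: single server μ = 22.5 (M/M/1)
  ρ_A = 6.5/22.5 = 0.2889
  W_A = 1/(μ-λ) = 1/(22.5-6.5) = 1/16.00 = 0.06250

Option B: 3 servers μ = 10.4 (M/M/3)
  ρ_B = λ/(cμ) = 6.5/(3×10.4) = 0.2083
  Offered load a = λ/μ = cρ = 6.5/10.4 = 0.6250
  P₀ = [ Σₙ₌₀^2 aⁿ/n! + a^3/(3!(1-ρ)) ]⁻¹
  Σ = a^0/0! + a^1/1! + a^2/2! = 1.0000 + 0.6250 + 0.1953 = 1.8203
  a^3/(3!(1-ρ)) = 0.24414/(6 × 0.79167) = 0.05140
  P₀ = 1/(1.8203 + 0.05140) = 0.5343
  Lq = P₀·a^3·ρ / (3!(1-ρ)²) = 0.53427 × 0.24414 × 0.20833 / (6 × 0.62674) = 0.007226
  Wq_B = Lq/λ = 0.0072264/6.5 = 0.0011118
  W_B = Wq_B + 1/μ = 0.0011118 + 0.096154 = 0.09727

Since W_A = 0.06250 < W_B = 0.09727, Option A (single fast server) has the shorter time in system.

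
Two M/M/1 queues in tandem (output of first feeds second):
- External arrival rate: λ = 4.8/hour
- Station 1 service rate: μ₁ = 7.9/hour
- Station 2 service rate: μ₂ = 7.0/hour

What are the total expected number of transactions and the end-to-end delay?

By Jackson's theorem, each station behaves as independent M/M/1.
Station 1: ρ₁ = 4.8/7.9 = 0.6076, L₁ = ρ₁/(1-ρ₁) = λ/(μ₁-λ) = 4.8/3.10 = 1.5484
Station 2: ρ₂ = 4.8/7.0 = 0.6857, L₂ = ρ₂/(1-ρ₂) = λ/(μ₂-λ) = 4.8/2.20 = 2.1818
Total: L = L₁ + L₂ = 1.5484 + 2.1818 = 3.7302
W = L/λ = 3.7302/4.8 = 0.7771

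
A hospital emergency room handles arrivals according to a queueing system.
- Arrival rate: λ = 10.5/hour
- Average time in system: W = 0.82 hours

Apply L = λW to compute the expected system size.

Little's Law: L = λW
L = 10.5 × 0.82 = 8.6100 patients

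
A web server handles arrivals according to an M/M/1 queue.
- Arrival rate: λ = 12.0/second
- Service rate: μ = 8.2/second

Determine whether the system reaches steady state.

Stability requires ρ = λ/(cμ) < 1
ρ = 12.0/(1 × 8.2) = 12.0/8.20 = 1.4634
Since 1.4634 ≥ 1, the system is UNSTABLE.
Queue grows without bound. Need μ > λ = 12.0.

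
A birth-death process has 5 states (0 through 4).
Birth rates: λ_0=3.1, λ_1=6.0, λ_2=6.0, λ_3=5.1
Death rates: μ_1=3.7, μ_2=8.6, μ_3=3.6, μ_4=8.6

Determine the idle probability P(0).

Ratios P(n)/P(0) = (λ₀···λₙ₋₁)/(μ₁···μₙ):
P(1)/P(0) = (3.1)/(3.7) = 0.837838
P(2)/P(0) = (3.1×6.0)/(3.7×8.6) = 0.584538
P(3)/P(0) = (3.1×6.0×6.0)/(3.7×8.6×3.6) = 0.974230
P(4)/P(0) = (3.1×6.0×6.0×5.1)/(3.7×8.6×3.6×8.6) = 0.577741

Normalization: ∑ P(n) = 1
P(0) × (1.00000 + 0.837838 + 0.584538 + 0.974230 + 0.577741) = 1
P(0) × 3.9743 = 1
P(0) = 1/3.9743 = 0.2516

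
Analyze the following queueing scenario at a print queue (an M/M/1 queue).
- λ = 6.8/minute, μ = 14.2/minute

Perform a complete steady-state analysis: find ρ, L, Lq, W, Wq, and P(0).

Step 1: ρ = λ/μ = 6.8/14.2 = 0.4789
Step 2: L = λ/(μ-λ) = 6.8/7.40 = 0.9189
Step 3: Lq = λ²/(μ(μ-λ)) = 46.24/(14.2×7.40) = 0.4400
Step 4: W = 1/(μ-λ) = 1/7.40 = 0.135135
Step 5: Wq = λ/(μ(μ-λ)) = 6.8/(14.2×7.40) = 0.06471
Step 6: P(0) = 1-ρ = 0.5211
Verify: L = λW = 6.8×0.135135 = 0.9189 ✔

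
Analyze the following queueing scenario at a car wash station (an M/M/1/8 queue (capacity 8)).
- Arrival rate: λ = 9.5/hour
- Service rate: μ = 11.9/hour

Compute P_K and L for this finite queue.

ρ = λ/μ = 9.5/11.9 = 0.79832
P₀ = (1-ρ)/(1-ρ^(K+1)) = (1-0.79832)/(1-0.79832^9) = 0.2017/0.8683 = 0.2323
P_K = P₀×ρ^K = 0.23227 × 0.79832^8 = 0.23227 × 0.16497 = 0.03832
Blocking probability P_8 = 0.03832 (3.83%)
L = ρ[1 - (K+1)ρ^K + Kρ^(K+1)] / [(1-ρ)(1-ρ^(K+1))]
L = 0.79832 × (1 - 9×0.164974 + 8×0.131702) / ((1 - 0.79832) × (1 - 0.131702)) = 2.5932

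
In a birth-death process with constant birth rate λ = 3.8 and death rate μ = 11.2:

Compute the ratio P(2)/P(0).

For constant rates: P(n)/P(0) = (λ/μ)^n
P(2)/P(0) = (3.8/11.2)^2 = 0.3393^2 = 0.1151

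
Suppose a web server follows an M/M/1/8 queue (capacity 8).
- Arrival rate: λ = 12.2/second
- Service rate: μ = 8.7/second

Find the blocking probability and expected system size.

ρ = λ/μ = 12.2/8.7 = 1.4023
P₀ = (1-ρ)/(1-ρ^(K+1)) = (1-1.4023)/(1-1.4023^9) = -0.4023/-19.9686 = 0.02015
P_K = P₀×ρ^K = 0.02015 × 1.4023^8 = 0.02015 × 14.9530 = 0.3013
Blocking probability P_8 = 0.3013 (30.13%)
L = ρ[1 - (K+1)ρ^K + Kρ^(K+1)] / [(1-ρ)(1-ρ^(K+1))]
L = 1.4023 × (1 - 9×14.9530 + 8×20.9686) / ((1 - 1.4023) × (1 - 20.9686)) = 5.9650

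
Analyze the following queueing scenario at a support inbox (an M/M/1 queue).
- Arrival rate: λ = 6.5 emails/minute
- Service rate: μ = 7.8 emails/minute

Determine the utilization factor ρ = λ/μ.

Server utilization: ρ = λ/μ
ρ = 6.5/7.8 = 0.8333
The server is busy 83.33% of the time.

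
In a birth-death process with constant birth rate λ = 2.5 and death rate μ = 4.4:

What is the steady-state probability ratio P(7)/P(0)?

For constant rates: P(n)/P(0) = (λ/μ)^n
P(7)/P(0) = (2.5/4.4)^7 = 0.5682^7 = 0.01912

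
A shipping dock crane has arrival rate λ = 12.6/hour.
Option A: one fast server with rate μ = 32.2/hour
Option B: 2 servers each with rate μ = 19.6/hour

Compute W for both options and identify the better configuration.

Option A: single server μ = 32.2 (M/M/1)
  ρ_A = 12.6/32.2 = 0.3913
  W_A = 1/(μ-λ) = 1/(32.2-12.6) = 1/19.60 = 0.05102

Option B: 2 servers μ = 19.6 (M/M/2)
  ρ_B = λ/(cμ) = 12.6/(2×19.6) = 0.3214
  Offered load a = λ/μ = cρ = 12.6/19.6 = 0.6429
  P₀ = [ Σₙ₌₀^1 aⁿ/n! + a^2/(2!(1-ρ)) ]⁻¹
  Σ = a^0/0! + a^1/1! = 1.0000 + 0.6429 = 1.6429
  a^2/(2!(1-ρ)) = 0.4133/(2 × 0.6786) = 0.3045
  P₀ = 1/(1.6429 + 0.3045) = 0.5135
  Lq = P₀·a^2·ρ / (2!(1-ρ)²) = 0.51351 × 0.41327 × 0.32143 / (2 × 0.46046) = 0.07407
  Wq_B = Lq/λ = 0.07407/12.6 = 0.005879
  W_B = Wq_B + 1/μ = 0.005879 + 0.05102 = 0.05690

Since W_A = 0.05102 < W_B = 0.05690, Option A (single fast server) has the shorter time in system.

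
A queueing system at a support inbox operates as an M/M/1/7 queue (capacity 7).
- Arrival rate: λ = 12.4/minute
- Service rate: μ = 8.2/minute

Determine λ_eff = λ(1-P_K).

ρ = λ/μ = 12.4/8.2 = 1.5122
P₀ = (1-ρ)/(1-ρ^(K+1)) = (1-1.5122)/(1-1.5122^8) = -0.5122/-26.3447 = 0.01944
P_K = P₀×ρ^K = 0.019442 × 1.5122^7 = 0.019442 × 18.0828 = 0.3516
λ_eff = λ(1-P_K) = 12.4 × (1 - 0.351567) = 12.4 × 0.648433 = 8.0406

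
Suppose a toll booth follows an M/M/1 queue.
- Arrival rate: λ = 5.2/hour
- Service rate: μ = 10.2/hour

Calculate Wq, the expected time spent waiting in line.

First, compute utilization: ρ = λ/μ = 5.2/10.2 = 0.5098
For M/M/1: Wq = λ/(μ(μ-λ))
Wq = 5.2/(10.2 × (10.2-5.2))
Wq = 5.2/(10.2 × 5.00)
Wq = 0.1020 hours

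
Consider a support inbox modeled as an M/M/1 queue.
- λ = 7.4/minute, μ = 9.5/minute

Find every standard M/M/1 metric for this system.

Step 1: ρ = λ/μ = 7.4/9.5 = 0.7789
Step 2: L = λ/(μ-λ) = 7.4/2.10 = 3.5238
Step 3: Lq = λ²/(μ(μ-λ)) = 54.76/(9.5×2.10) = 2.7449
Step 4: W = 1/(μ-λ) = 1/2.10 = 0.47619
Step 5: Wq = λ/(μ(μ-λ)) = 7.4/(9.5×2.10) = 0.3709
Step 6: P(0) = 1-ρ = 0.2211
Verify: L = λW = 7.4×0.47619 = 3.5238 ✔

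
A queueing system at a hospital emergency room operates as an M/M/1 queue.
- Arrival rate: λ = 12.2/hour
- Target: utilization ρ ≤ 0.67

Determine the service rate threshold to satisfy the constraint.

ρ = λ/μ, so μ = λ/ρ
μ ≥ 12.2/0.67 = 18.2090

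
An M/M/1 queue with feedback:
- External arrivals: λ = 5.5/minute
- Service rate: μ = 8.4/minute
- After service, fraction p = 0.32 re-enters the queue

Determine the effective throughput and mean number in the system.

Effective arrival rate: λ_eff = λ/(1-p) = 5.5/(1-0.32) = 5.5/0.68 = 8.0882353
ρ = λ_eff/μ = 8.0882353/8.4 = 0.9628852
L = ρ/(1-ρ) = 0.9628852/(1-0.9628852) = 25.9434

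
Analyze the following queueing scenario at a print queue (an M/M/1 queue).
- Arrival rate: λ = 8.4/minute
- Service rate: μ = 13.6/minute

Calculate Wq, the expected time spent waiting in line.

First, compute utilization: ρ = λ/μ = 8.4/13.6 = 0.6176
For M/M/1: Wq = λ/(μ(μ-λ))
Wq = 8.4/(13.6 × (13.6-8.4))
Wq = 8.4/(13.6 × 5.20)
Wq = 0.1188 minutes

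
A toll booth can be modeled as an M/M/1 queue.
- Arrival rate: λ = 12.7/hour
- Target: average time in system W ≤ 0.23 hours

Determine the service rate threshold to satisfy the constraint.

For M/M/1: W = 1/(μ-λ)
Need W ≤ 0.23, so 1/(μ-λ) ≤ 0.23
μ - λ ≥ 1/0.23 = 4.3478
μ ≥ 12.7 + 4.3478 = 17.0478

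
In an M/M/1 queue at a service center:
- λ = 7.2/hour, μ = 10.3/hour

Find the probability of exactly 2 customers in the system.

ρ = λ/μ = 7.2/10.3 = 0.6990
P(n) = (1-ρ)ρⁿ
P(2) = (1-0.6990) × 0.6990^2
P(2) = 0.3010 × 0.4886
P(2) = 0.1471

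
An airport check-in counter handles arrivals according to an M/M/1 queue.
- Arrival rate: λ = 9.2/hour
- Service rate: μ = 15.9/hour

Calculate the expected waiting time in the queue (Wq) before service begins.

First, compute utilization: ρ = λ/μ = 9.2/15.9 = 0.5786
For M/M/1: Wq = λ/(μ(μ-λ))
Wq = 9.2/(15.9 × (15.9-9.2))
Wq = 9.2/(15.9 × 6.70)
Wq = 0.08636 hours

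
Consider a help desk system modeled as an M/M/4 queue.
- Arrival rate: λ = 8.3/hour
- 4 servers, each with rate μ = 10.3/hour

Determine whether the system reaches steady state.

Stability requires ρ = λ/(cμ) < 1
ρ = 8.3/(4 × 10.3) = 8.3/41.20 = 0.2015
Since 0.2015 < 1, the system is STABLE.
The servers are busy 20.15% of the time.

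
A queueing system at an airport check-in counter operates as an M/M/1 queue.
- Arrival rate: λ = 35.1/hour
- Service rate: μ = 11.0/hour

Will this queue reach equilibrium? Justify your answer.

Stability requires ρ = λ/(cμ) < 1
ρ = 35.1/(1 × 11.0) = 35.1/11.00 = 3.1909
Since 3.1909 ≥ 1, the system is UNSTABLE.
Queue grows without bound. Need μ > λ = 35.1.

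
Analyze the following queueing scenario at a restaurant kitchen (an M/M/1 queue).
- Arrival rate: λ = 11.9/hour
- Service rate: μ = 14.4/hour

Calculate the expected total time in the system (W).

First, compute utilization: ρ = λ/μ = 11.9/14.4 = 0.8264
For M/M/1: W = 1/(μ-λ)
W = 1/(14.4-11.9) = 1/2.50
W = 0.4000 hours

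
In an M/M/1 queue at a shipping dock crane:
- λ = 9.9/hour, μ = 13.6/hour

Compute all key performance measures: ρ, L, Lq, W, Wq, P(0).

Step 1: ρ = λ/μ = 9.9/13.6 = 0.7279
Step 2: L = λ/(μ-λ) = 9.9/3.70 = 2.6757
Step 3: Lq = λ²/(μ(μ-λ)) = 98.01/(13.6×3.70) = 1.9477
Step 4: W = 1/(μ-λ) = 1/3.70 = 0.27027
Step 5: Wq = λ/(μ(μ-λ)) = 9.9/(13.6×3.70) = 0.1967
Step 6: P(0) = 1-ρ = 0.2721
Verify: L = λW = 9.9×0.27027 = 2.6757 ✔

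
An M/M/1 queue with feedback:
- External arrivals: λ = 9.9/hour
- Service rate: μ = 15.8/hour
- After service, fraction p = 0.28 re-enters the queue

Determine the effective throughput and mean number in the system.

Effective arrival rate: λ_eff = λ/(1-p) = 9.9/(1-0.28) = 9.9/0.72 = 13.7500
ρ = λ_eff/μ = 13.7500/15.8 = 0.870253
L = ρ/(1-ρ) = 0.870253/(1-0.870253) = 6.7073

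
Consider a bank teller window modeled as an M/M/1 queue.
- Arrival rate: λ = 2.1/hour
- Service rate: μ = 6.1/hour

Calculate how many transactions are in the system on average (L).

ρ = λ/μ = 2.1/6.1 = 0.3443
For M/M/1: L = λ/(μ-λ)
L = 2.1/(6.1-2.1) = 2.1/4.00
L = 0.5250 transactions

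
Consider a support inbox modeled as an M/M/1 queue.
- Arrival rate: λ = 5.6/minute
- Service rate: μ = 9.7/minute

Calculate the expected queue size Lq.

ρ = λ/μ = 5.6/9.7 = 0.5773
For M/M/1: Lq = λ²/(μ(μ-λ))
Lq = 31.36/(9.7 × 4.10)
Lq = 0.7885 emails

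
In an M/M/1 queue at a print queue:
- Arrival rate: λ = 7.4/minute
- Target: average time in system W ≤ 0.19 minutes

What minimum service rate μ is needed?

For M/M/1: W = 1/(μ-λ)
Need W ≤ 0.19, so 1/(μ-λ) ≤ 0.19
μ - λ ≥ 1/0.19 = 5.2632
μ ≥ 7.4 + 5.2632 = 12.6632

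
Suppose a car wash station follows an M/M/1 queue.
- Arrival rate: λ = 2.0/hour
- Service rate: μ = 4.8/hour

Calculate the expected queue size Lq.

ρ = λ/μ = 2.0/4.8 = 0.4167
For M/M/1: Lq = λ²/(μ(μ-λ))
Lq = 4.00/(4.8 × 2.80)
Lq = 0.2976 cars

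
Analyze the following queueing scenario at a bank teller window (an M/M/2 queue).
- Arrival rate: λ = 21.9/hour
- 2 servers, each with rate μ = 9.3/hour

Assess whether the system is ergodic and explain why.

Stability requires ρ = λ/(cμ) < 1
ρ = 21.9/(2 × 9.3) = 21.9/18.60 = 1.1774
Since 1.1774 ≥ 1, the system is UNSTABLE.
Need c > λ/μ = 21.9/9.3 = 2.35.
Minimum servers needed: c = 3.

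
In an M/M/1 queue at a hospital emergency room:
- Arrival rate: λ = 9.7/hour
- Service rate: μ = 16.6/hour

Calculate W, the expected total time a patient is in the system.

First, compute utilization: ρ = λ/μ = 9.7/16.6 = 0.5843
For M/M/1: W = 1/(μ-λ)
W = 1/(16.6-9.7) = 1/6.90
W = 0.1449 hours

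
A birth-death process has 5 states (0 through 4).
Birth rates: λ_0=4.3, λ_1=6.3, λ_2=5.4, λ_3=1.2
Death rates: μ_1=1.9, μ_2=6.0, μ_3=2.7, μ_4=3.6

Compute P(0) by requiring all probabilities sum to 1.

Ratios P(n)/P(0) = (λ₀···λₙ₋₁)/(μ₁···μₙ):
P(1)/P(0) = (4.3)/(1.9) = 2.2632
P(2)/P(0) = (4.3×6.3)/(1.9×6.0) = 2.3763
P(3)/P(0) = (4.3×6.3×5.4)/(1.9×6.0×2.7) = 4.7526
P(4)/P(0) = (4.3×6.3×5.4×1.2)/(1.9×6.0×2.7×3.6) = 1.5842

Normalization: ∑ P(n) = 1
P(0) × (1.0000 + 2.2632 + 2.3763 + 4.7526 + 1.5842) = 1
P(0) × 11.9763 = 1
P(0) = 1/11.9763 = 0.08350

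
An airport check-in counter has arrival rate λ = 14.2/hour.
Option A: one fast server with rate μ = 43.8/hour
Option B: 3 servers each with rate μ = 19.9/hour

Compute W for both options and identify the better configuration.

Option A: single server μ = 43.8 (M/M/1)
  ρ_A = 14.2/43.8 = 0.3242
  W_A = 1/(μ-λ) = 1/(43.8-14.2) = 1/29.60 = 0.03378

Option B: 3 servers μ = 19.9 (M/M/3)
  ρ_B = λ/(cμ) = 14.2/(3×19.9) = 0.2379
  Offered load a = λ/μ = cρ = 14.2/19.9 = 0.7136
  P₀ = [ Σₙ₌₀^2 aⁿ/n! + a^3/(3!(1-ρ)) ]⁻¹
  Σ = a^0/0! + a^1/1! + a^2/2! = 1.0000 + 0.7136 + 0.2546 = 1.9682
  a^3/(3!(1-ρ)) = 0.3633/(6 × 0.7621) = 0.07945
  P₀ = 1/(1.9682 + 0.07945) = 0.4884
  Lq = P₀·a^3·ρ / (3!(1-ρ)²) = 0.4884 × 0.3633 × 0.2379 / (6 × 0.5809) = 0.01211
  Wq_B = Lq/λ = 0.01211/14.2 = 0.0008528
  W_B = Wq_B + 1/μ = 0.0008528 + 0.05025 = 0.05110

Since W_A = 0.03378 < W_B = 0.05110, Option A (single fast server) has the shorter time in system.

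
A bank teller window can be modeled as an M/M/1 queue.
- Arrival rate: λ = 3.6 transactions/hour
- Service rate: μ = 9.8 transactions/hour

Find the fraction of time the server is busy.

Server utilization: ρ = λ/μ
ρ = 3.6/9.8 = 0.3673
The server is busy 36.73% of the time.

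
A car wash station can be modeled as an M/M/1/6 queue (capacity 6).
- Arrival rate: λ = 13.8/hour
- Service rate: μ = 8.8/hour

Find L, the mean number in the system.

ρ = λ/μ = 13.8/8.8 = 1.56818
P₀ = (1-ρ)/(1-ρ^(K+1)) = (1-1.56818)/(1-1.56818^7) = -0.5682/-22.3223 = 0.02545
P_K = P₀×ρ^K = 0.02545 × 1.56818^6 = 0.02545 × 14.8722 = 0.3785
L = ρ[1 - (K+1)ρ^K + Kρ^(K+1)] / [(1-ρ)(1-ρ^(K+1))]
L = 1.56818 × (1 - 7×14.8722 + 6×23.3223) / ((1 - 1.56818) × (1 - 23.3223)) = 4.5536 cars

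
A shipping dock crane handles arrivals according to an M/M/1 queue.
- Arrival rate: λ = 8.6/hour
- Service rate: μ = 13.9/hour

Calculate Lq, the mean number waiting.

ρ = λ/μ = 8.6/13.9 = 0.6187
For M/M/1: Lq = λ²/(μ(μ-λ))
Lq = 73.96/(13.9 × 5.30)
Lq = 1.0039 containers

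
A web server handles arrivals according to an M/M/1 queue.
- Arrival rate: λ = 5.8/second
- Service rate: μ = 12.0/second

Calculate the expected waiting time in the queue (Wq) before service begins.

First, compute utilization: ρ = λ/μ = 5.8/12.0 = 0.4833
For M/M/1: Wq = λ/(μ(μ-λ))
Wq = 5.8/(12.0 × (12.0-5.8))
Wq = 5.8/(12.0 × 6.20)
Wq = 0.07796 seconds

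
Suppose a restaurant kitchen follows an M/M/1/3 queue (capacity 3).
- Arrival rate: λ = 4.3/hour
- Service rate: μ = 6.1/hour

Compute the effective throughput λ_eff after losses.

ρ = λ/μ = 4.3/6.1 = 0.70492
P₀ = (1-ρ)/(1-ρ^(K+1)) = (1-0.70492)/(1-0.70492^4) = 0.2951/0.7531 = 0.3918
P_K = P₀×ρ^K = 0.39183 × 0.70492^3 = 0.39183 × 0.35028 = 0.1373
λ_eff = λ(1-P_K) = 4.3 × (1 - 0.13725) = 4.3 × 0.86275 = 3.7098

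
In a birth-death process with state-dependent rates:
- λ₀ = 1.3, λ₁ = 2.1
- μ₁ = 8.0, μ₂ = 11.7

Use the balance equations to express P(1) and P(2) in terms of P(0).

Balance equations:
State 0: λ₀P₀ = μ₁P₁ → P₁ = (λ₀/μ₁)P₀ = (1.3/8.0)P₀ = 0.1625P₀
State 1: P₂ = (λ₀λ₁)/(μ₁μ₂)P₀ = (1.3×2.1)/(8.0×11.7)P₀ = 0.02917P₀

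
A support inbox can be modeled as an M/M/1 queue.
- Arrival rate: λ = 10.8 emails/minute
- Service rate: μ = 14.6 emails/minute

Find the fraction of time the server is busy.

Server utilization: ρ = λ/μ
ρ = 10.8/14.6 = 0.7397
The server is busy 73.97% of the time.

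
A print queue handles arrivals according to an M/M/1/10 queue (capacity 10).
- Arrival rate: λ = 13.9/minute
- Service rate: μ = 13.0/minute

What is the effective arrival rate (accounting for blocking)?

ρ = λ/μ = 13.9/13.0 = 1.06923
P₀ = (1-ρ)/(1-ρ^(K+1)) = (1-1.06923)/(1-1.06923^11) = -0.0692300/-1.08825 = 0.06362
P_K = P₀×ρ^K = 0.06362 × 1.06923^10 = 0.06362 × 1.9530 = 0.1242
λ_eff = λ(1-P_K) = 13.9 × (1 - 0.124245) = 13.9 × 0.875755 = 12.1730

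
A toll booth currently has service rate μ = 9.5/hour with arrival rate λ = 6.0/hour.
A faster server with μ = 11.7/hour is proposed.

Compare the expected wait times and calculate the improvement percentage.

System 1: ρ₁ = 6.0/9.5 = 0.6316, W₁ = 1/(9.5-6.0) = 0.28571
System 2: ρ₂ = 6.0/11.7 = 0.5128, W₂ = 1/(11.7-6.0) = 0.17544
Improvement: (W₁-W₂)/W₁ = (0.28571-0.17544)/0.28571 = 38.60%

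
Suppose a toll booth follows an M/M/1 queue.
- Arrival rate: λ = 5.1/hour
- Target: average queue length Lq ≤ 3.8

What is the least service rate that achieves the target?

For M/M/1: Lq = λ²/(μ(μ-λ))
Need Lq ≤ 3.8, i.e. μ(μ-λ) ≥ λ²/3.8
μ² - 5.1μ - 26.01/3.8 ≥ 0  →  μ² - 5.1μ - 6.844737 ≥ 0
Quadratic formula (positive root): μ = [λ + √(λ² + 4×6.844737)]/2
Discriminant: 26.01 + 4×6.844737 = 53.3889, √53.3889 = 7.3068
μ ≥ (5.1 + 7.3068)/2 = 6.2034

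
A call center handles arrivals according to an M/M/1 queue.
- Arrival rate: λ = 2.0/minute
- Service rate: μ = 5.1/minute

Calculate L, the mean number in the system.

ρ = λ/μ = 2.0/5.1 = 0.3922
For M/M/1: L = λ/(μ-λ)
L = 2.0/(5.1-2.0) = 2.0/3.10
L = 0.6452 calls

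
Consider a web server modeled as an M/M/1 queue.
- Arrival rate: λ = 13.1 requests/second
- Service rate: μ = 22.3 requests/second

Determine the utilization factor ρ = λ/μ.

Server utilization: ρ = λ/μ
ρ = 13.1/22.3 = 0.5874
The server is busy 58.74% of the time.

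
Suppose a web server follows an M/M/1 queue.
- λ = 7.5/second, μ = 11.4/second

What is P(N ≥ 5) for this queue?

ρ = λ/μ = 7.5/11.4 = 0.65789
P(N ≥ n) = ρⁿ
P(N ≥ 5) = 0.65789^5
P(N ≥ 5) = 0.1232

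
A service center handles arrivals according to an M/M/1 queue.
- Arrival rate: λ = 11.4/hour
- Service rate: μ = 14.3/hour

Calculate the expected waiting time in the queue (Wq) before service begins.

First, compute utilization: ρ = λ/μ = 11.4/14.3 = 0.7972
For M/M/1: Wq = λ/(μ(μ-λ))
Wq = 11.4/(14.3 × (14.3-11.4))
Wq = 11.4/(14.3 × 2.90)
Wq = 0.2749 hours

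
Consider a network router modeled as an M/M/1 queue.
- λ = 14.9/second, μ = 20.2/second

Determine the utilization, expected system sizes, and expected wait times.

Step 1: ρ = λ/μ = 14.9/20.2 = 0.7376
Step 2: L = λ/(μ-λ) = 14.9/5.30 = 2.8113
Step 3: Lq = λ²/(μ(μ-λ)) = 222.01/(20.2×5.30) = 2.0737
Step 4: W = 1/(μ-λ) = 1/5.30 = 0.18868
Step 5: Wq = λ/(μ(μ-λ)) = 14.9/(20.2×5.30) = 0.1392
Step 6: P(0) = 1-ρ = 0.2624
Verify: L = λW = 14.9×0.18868 = 2.8113 ✔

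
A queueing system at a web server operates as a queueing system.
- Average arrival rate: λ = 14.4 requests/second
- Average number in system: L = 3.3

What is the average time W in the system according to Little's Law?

Little's Law: L = λW, so W = L/λ
W = 3.3/14.4 = 0.2292 seconds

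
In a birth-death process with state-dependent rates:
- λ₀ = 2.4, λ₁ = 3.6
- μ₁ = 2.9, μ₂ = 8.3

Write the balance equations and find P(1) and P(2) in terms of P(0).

Balance equations:
State 0: λ₀P₀ = μ₁P₁ → P₁ = (λ₀/μ₁)P₀ = (2.4/2.9)P₀ = 0.8276P₀
State 1: P₂ = (λ₀λ₁)/(μ₁μ₂)P₀ = (2.4×3.6)/(2.9×8.3)P₀ = 0.3590P₀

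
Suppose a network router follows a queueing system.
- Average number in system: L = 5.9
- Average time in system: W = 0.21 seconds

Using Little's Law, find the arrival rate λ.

Little's Law: L = λW, so λ = L/W
λ = 5.9/0.21 = 28.0952 packets/second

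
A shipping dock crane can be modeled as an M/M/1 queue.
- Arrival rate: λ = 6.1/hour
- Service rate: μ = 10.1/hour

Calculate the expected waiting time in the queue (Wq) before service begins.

First, compute utilization: ρ = λ/μ = 6.1/10.1 = 0.6040
For M/M/1: Wq = λ/(μ(μ-λ))
Wq = 6.1/(10.1 × (10.1-6.1))
Wq = 6.1/(10.1 × 4.00)
Wq = 0.1510 hours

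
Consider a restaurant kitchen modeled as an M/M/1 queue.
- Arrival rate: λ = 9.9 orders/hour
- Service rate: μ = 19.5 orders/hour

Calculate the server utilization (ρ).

Server utilization: ρ = λ/μ
ρ = 9.9/19.5 = 0.5077
The server is busy 50.77% of the time.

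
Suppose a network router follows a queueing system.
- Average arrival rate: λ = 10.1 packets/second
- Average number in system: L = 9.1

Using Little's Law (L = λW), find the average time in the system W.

Little's Law: L = λW, so W = L/λ
W = 9.1/10.1 = 0.9010 seconds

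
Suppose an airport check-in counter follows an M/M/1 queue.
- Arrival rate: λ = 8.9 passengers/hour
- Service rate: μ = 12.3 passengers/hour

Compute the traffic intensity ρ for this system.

Server utilization: ρ = λ/μ
ρ = 8.9/12.3 = 0.7236
The server is busy 72.36% of the time.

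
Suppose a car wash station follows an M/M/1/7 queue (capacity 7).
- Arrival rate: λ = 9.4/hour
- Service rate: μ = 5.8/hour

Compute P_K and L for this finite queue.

ρ = λ/μ = 9.4/5.8 = 1.6207
P₀ = (1-ρ)/(1-ρ^(K+1)) = (1-1.6207)/(1-1.6207^8) = -0.6207/-46.6015 = 0.01332
P_K = P₀×ρ^K = 0.01332 × 1.6207^7 = 0.01332 × 29.3710 = 0.3912
Blocking probability P_7 = 0.3912 (39.12%)
L = ρ[1 - (K+1)ρ^K + Kρ^(K+1)] / [(1-ρ)(1-ρ^(K+1))]
L = 1.6207 × (1 - 8×29.3710 + 7×47.6015) / ((1 - 1.6207) × (1 - 47.6015)) = 5.5606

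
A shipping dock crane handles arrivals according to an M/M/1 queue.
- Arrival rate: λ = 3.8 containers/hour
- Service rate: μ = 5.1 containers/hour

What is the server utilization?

Server utilization: ρ = λ/μ
ρ = 3.8/5.1 = 0.7451
The server is busy 74.51% of the time.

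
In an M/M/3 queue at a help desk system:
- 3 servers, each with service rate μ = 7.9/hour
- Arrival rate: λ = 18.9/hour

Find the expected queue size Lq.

Traffic intensity: ρ = λ/(cμ) = 18.9/(3×7.9) = 0.7975
Since ρ = 0.7975 < 1, system is stable.
Offered load a = λ/μ = cρ = 18.9/7.9 = 2.3924
P₀ = [ Σₙ₌₀^2 aⁿ/n! + a^3/(3!(1-ρ)) ]⁻¹
Σ = a^0/0! + a^1/1! + a^2/2! = 1.0000 + 2.3924 + 2.8618 = 6.2542
a^3/(3!(1-ρ)) = 13.6932/(6 × 0.202532) = 11.2683
P₀ = 1/(6.2542 + 11.2683) = 0.05707
Lq = P₀·a^3·ρ / (3!(1-ρ)²) = 0.057069 × 13.6932 × 0.79747 / (6 × 0.041019) = 2.5321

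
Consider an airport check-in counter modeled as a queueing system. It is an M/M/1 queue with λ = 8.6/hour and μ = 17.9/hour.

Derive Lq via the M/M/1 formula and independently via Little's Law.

Method 1 (direct): Lq = λ²/(μ(μ-λ)) = 73.96/(17.9 × 9.30) = 0.4443

Method 2 (Little's Law):
W = 1/(μ-λ) = 1/9.30 = 0.10753
Wq = W - 1/μ = 0.10753 - 0.055866 = 0.05166
Lq = λWq = 8.6 × 0.05166 = 0.4443 ✔ (matches Method 1)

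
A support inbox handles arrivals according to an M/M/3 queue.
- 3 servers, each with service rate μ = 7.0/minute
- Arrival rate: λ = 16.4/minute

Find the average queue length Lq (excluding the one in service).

Traffic intensity: ρ = λ/(cμ) = 16.4/(3×7.0) = 0.7810
Since ρ = 0.7810 < 1, system is stable.
Offered load a = λ/μ = cρ = 16.4/7.0 = 2.3429
P₀ = [ Σₙ₌₀^2 aⁿ/n! + a^3/(3!(1-ρ)) ]⁻¹
Σ = a^0/0! + a^1/1! + a^2/2! = 1.00000 + 2.34286 + 2.74449 = 6.0873
a^3/(3!(1-ρ)) = 12.8599/(6 × 0.219048) = 9.7847
P₀ = 1/(6.0873 + 9.7847) = 0.06300
Lq = P₀·a^3·ρ / (3!(1-ρ)²) = 0.06300 × 12.8599 × 0.7810 / (6 × 0.04798) = 2.1979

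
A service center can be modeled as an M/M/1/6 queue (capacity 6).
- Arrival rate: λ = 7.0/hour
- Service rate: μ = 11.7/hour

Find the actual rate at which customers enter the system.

ρ = λ/μ = 7.0/11.7 = 0.59829
P₀ = (1-ρ)/(1-ρ^(K+1)) = (1-0.59829)/(1-0.59829^7) = 0.4017/0.9726 = 0.4130
P_K = P₀×ρ^K = 0.4130 × 0.59829^6 = 0.4130 × 0.04586 = 0.01894
λ_eff = λ(1-P_K) = 7.0 × (1 - 0.01894) = 7.0 × 0.98106 = 6.8674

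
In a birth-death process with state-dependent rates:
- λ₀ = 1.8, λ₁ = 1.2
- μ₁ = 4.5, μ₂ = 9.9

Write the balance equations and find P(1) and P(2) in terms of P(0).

Balance equations:
State 0: λ₀P₀ = μ₁P₁ → P₁ = (λ₀/μ₁)P₀ = (1.8/4.5)P₀ = 0.4000P₀
State 1: P₂ = (λ₀λ₁)/(μ₁μ₂)P₀ = (1.8×1.2)/(4.5×9.9)P₀ = 0.04848P₀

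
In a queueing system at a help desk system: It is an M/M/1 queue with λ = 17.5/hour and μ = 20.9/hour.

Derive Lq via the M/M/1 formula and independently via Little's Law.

Method 1 (direct): Lq = λ²/(μ(μ-λ)) = 306.25/(20.9 × 3.40) = 4.3097

Method 2 (Little's Law):
W = 1/(μ-λ) = 1/3.40 = 0.29412
Wq = W - 1/μ = 0.29412 - 0.047847 = 0.24627
Lq = λWq = 17.5 × 0.24627 = 4.3097 ✔ (matches Method 1)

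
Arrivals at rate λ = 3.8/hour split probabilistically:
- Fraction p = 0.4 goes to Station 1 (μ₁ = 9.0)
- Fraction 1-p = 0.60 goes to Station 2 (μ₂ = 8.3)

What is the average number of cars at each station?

Effective rates: λ₁ = 3.8×0.4 = 1.52, λ₂ = 3.8×0.60 = 2.28
Station 1: ρ₁ = 1.52/9.0 = 0.1689, L₁ = ρ₁/(1-ρ₁) = 0.1689/(1-0.1689) = 0.2032
Station 2: ρ₂ = 2.28/8.3 = 0.2747, L₂ = ρ₂/(1-ρ₂) = 0.2747/(1-0.2747) = 0.3787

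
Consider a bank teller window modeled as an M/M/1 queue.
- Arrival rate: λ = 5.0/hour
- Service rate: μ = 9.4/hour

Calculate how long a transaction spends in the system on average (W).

First, compute utilization: ρ = λ/μ = 5.0/9.4 = 0.5319
For M/M/1: W = 1/(μ-λ)
W = 1/(9.4-5.0) = 1/4.40
W = 0.2273 hours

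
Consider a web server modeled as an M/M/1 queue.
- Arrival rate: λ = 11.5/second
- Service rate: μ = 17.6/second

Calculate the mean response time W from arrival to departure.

First, compute utilization: ρ = λ/μ = 11.5/17.6 = 0.6534
For M/M/1: W = 1/(μ-λ)
W = 1/(17.6-11.5) = 1/6.10
W = 0.1639 seconds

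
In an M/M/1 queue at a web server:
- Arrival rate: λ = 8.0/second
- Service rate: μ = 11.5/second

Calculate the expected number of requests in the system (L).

ρ = λ/μ = 8.0/11.5 = 0.6957
For M/M/1: L = λ/(μ-λ)
L = 8.0/(11.5-8.0) = 8.0/3.50
L = 2.2857 requests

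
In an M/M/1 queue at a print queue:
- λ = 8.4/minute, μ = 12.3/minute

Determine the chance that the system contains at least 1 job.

ρ = λ/μ = 8.4/12.3 = 0.6829
P(N ≥ n) = ρⁿ
P(N ≥ 1) = 0.6829^1
P(N ≥ 1) = 0.6829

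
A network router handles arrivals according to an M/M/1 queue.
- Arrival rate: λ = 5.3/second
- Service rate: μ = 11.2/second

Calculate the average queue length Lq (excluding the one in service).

ρ = λ/μ = 5.3/11.2 = 0.4732
For M/M/1: Lq = λ²/(μ(μ-λ))
Lq = 28.09/(11.2 × 5.90)
Lq = 0.4251 packets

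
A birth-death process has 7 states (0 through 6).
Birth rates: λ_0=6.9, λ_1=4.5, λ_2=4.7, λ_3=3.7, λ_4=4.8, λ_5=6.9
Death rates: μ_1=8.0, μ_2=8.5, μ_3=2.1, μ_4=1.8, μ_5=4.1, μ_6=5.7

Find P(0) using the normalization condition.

Ratios P(n)/P(0) = (λ₀···λₙ₋₁)/(μ₁···μₙ):
P(1)/P(0) = (6.9)/(8.0) = 0.8625
P(2)/P(0) = (6.9×4.5)/(8.0×8.5) = 0.4566
P(3)/P(0) = (6.9×4.5×4.7)/(8.0×8.5×2.1) = 1.0220
P(4)/P(0) = (6.9×4.5×4.7×3.7)/(8.0×8.5×2.1×1.8) = 2.1007
P(5)/P(0) = (6.9×4.5×4.7×3.7×4.8)/(8.0×8.5×2.1×1.8×4.1) = 2.4593
P(6)/P(0) = (6.9×4.5×4.7×3.7×4.8×6.9)/(8.0×8.5×2.1×1.8×4.1×5.7) = 2.9771

Normalization: ∑ P(n) = 1
P(0) × (1.0000 + 0.8625 + 0.4566 + 1.0220 + 2.1007 + 2.4593 + 2.9771) = 1
P(0) × 10.8782 = 1
P(0) = 1/10.8782 = 0.09193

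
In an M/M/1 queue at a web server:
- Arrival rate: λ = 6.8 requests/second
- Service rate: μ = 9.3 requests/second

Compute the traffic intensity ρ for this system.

Server utilization: ρ = λ/μ
ρ = 6.8/9.3 = 0.7312
The server is busy 73.12% of the time.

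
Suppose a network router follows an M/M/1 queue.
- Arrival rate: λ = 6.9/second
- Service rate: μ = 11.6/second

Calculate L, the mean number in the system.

ρ = λ/μ = 6.9/11.6 = 0.5948
For M/M/1: L = λ/(μ-λ)
L = 6.9/(11.6-6.9) = 6.9/4.70
L = 1.4681 packets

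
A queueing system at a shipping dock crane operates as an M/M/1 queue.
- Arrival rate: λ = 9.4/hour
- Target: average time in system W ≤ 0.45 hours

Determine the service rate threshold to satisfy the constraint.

For M/M/1: W = 1/(μ-λ)
Need W ≤ 0.45, so 1/(μ-λ) ≤ 0.45
μ - λ ≥ 1/0.45 = 2.2222
μ ≥ 9.4 + 2.2222 = 11.6222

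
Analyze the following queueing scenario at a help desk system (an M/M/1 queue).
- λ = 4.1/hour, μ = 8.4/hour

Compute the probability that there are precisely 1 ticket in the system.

ρ = λ/μ = 4.1/8.4 = 0.4881
P(n) = (1-ρ)ρⁿ
P(1) = (1-0.4881) × 0.4881^1
P(1) = 0.5119 × 0.4881
P(1) = 0.2499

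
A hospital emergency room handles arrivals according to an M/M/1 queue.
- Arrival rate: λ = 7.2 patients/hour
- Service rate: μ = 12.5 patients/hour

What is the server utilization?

Server utilization: ρ = λ/μ
ρ = 7.2/12.5 = 0.5760
The server is busy 57.60% of the time.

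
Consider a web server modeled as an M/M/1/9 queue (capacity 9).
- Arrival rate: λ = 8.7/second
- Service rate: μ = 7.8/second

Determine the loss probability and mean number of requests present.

ρ = λ/μ = 8.7/7.8 = 1.11538
P₀ = (1-ρ)/(1-ρ^(K+1)) = (1-1.11538)/(1-1.11538^10) = -0.11538/-1.9801 = 0.05827
P_K = P₀×ρ^K = 0.05827 × 1.11538^9 = 0.05827 × 2.6718 = 0.1557
Blocking probability P_9 = 0.1557 (15.57%)
L = ρ[1 - (K+1)ρ^K + Kρ^(K+1)] / [(1-ρ)(1-ρ^(K+1))]
L = 1.11538 × (1 - 10×2.671811 + 9×2.980084) / ((1 - 1.11538) × (1 - 2.980084)) = 5.3833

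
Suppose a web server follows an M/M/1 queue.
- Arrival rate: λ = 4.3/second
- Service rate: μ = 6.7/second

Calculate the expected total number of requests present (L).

ρ = λ/μ = 4.3/6.7 = 0.6418
For M/M/1: L = λ/(μ-λ)
L = 4.3/(6.7-4.3) = 4.3/2.40
L = 1.7917 requests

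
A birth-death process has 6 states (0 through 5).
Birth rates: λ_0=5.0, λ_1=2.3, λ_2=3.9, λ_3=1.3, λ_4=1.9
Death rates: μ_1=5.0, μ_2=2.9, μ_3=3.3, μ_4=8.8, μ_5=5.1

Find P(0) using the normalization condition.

Ratios P(n)/P(0) = (λ₀···λₙ₋₁)/(μ₁···μₙ):
P(1)/P(0) = (5.0)/(5.0) = 1.0000
P(2)/P(0) = (5.0×2.3)/(5.0×2.9) = 0.7931
P(3)/P(0) = (5.0×2.3×3.9)/(5.0×2.9×3.3) = 0.9373
P(4)/P(0) = (5.0×2.3×3.9×1.3)/(5.0×2.9×3.3×8.8) = 0.1385
P(5)/P(0) = (5.0×2.3×3.9×1.3×1.9)/(5.0×2.9×3.3×8.8×5.1) = 0.05159

Normalization: ∑ P(n) = 1
P(0) × (1.0000 + 1.0000 + 0.7931 + 0.9373 + 0.1385 + 0.05159) = 1
P(0) × 3.9205 = 1
P(0) = 1/3.9205 = 0.2551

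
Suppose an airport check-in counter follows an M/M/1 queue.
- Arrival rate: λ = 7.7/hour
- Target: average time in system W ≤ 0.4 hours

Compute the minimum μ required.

For M/M/1: W = 1/(μ-λ)
Need W ≤ 0.4, so 1/(μ-λ) ≤ 0.4
μ - λ ≥ 1/0.4 = 2.5000
μ ≥ 7.7 + 2.5000 = 10.2000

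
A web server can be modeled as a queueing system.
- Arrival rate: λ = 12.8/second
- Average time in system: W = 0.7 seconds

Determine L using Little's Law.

Little's Law: L = λW
L = 12.8 × 0.7 = 8.9600 requests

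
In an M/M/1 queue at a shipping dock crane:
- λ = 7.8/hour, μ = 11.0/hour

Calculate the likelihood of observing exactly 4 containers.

ρ = λ/μ = 7.8/11.0 = 0.7091
P(n) = (1-ρ)ρⁿ
P(4) = (1-0.7091) × 0.7091^4
P(4) = 0.29090 × 0.25283
P(4) = 0.07355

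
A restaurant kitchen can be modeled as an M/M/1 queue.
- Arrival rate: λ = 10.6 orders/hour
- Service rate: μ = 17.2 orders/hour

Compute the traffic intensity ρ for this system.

Server utilization: ρ = λ/μ
ρ = 10.6/17.2 = 0.6163
The server is busy 61.63% of the time.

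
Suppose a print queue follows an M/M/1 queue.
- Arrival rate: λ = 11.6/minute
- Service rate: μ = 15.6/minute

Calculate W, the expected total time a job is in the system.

First, compute utilization: ρ = λ/μ = 11.6/15.6 = 0.7436
For M/M/1: W = 1/(μ-λ)
W = 1/(15.6-11.6) = 1/4.00
W = 0.2500 minutes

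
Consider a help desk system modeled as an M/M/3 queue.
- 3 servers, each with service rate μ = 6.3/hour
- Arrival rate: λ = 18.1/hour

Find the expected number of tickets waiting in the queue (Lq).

Traffic intensity: ρ = λ/(cμ) = 18.1/(3×6.3) = 0.9577
Since ρ = 0.9577 < 1, system is stable.
Offered load a = λ/μ = cρ = 18.1/6.3 = 2.8730
P₀ = [ Σₙ₌₀^2 aⁿ/n! + a^3/(3!(1-ρ)) ]⁻¹
Σ = a^0/0! + a^1/1! + a^2/2! = 1.0000 + 2.8730 + 4.1271 = 8.0001
a^3/(3!(1-ρ)) = 23.7145/(6 × 0.042328) = 93.3759
P₀ = 1/(8.0001 + 93.3759) = 0.009864
Lq = P₀·a^3·ρ / (3!(1-ρ)²) = 0.009864268 × 23.71451 × 0.9576720 / (6 × 0.001791663) = 20.8395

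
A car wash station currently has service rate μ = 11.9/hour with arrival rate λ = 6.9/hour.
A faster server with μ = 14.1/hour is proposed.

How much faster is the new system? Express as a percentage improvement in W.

System 1: ρ₁ = 6.9/11.9 = 0.5798, W₁ = 1/(11.9-6.9) = 0.200000
System 2: ρ₂ = 6.9/14.1 = 0.4894, W₂ = 1/(14.1-6.9) = 0.138889
Improvement: (W₁-W₂)/W₁ = (0.200000-0.138889)/0.200000 = 30.56%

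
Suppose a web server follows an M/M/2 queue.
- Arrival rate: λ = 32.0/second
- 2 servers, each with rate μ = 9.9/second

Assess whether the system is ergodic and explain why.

Stability requires ρ = λ/(cμ) < 1
ρ = 32.0/(2 × 9.9) = 32.0/19.80 = 1.6162
Since 1.6162 ≥ 1, the system is UNSTABLE.
Need c > λ/μ = 32.0/9.9 = 3.23.
Minimum servers needed: c = 4.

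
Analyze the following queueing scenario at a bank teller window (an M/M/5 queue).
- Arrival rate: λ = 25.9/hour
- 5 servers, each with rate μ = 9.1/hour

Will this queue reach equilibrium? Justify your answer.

Stability requires ρ = λ/(cμ) < 1
ρ = 25.9/(5 × 9.1) = 25.9/45.50 = 0.5692
Since 0.5692 < 1, the system is STABLE.
The servers are busy 56.92% of the time.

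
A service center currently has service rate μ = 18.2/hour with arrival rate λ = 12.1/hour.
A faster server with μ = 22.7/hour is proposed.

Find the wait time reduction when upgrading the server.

System 1: ρ₁ = 12.1/18.2 = 0.6648, W₁ = 1/(18.2-12.1) = 0.16393
System 2: ρ₂ = 12.1/22.7 = 0.5330, W₂ = 1/(22.7-12.1) = 0.094340
Improvement: (W₁-W₂)/W₁ = (0.16393-0.094340)/0.16393 = 42.45%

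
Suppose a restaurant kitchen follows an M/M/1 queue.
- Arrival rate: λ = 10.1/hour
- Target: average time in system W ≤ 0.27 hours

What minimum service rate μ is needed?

For M/M/1: W = 1/(μ-λ)
Need W ≤ 0.27, so 1/(μ-λ) ≤ 0.27
μ - λ ≥ 1/0.27 = 3.7037
μ ≥ 10.1 + 3.7037 = 13.8037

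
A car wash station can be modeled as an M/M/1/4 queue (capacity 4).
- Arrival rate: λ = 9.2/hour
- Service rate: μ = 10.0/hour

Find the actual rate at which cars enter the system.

ρ = λ/μ = 9.2/10.0 = 0.9200
P₀ = (1-ρ)/(1-ρ^(K+1)) = (1-0.9200)/(1-0.9200^5) = 0.08000/0.3409 = 0.2347
P_K = P₀×ρ^K = 0.2347 × 0.9200^4 = 0.2347 × 0.7164 = 0.1681
λ_eff = λ(1-P_K) = 9.2 × (1 - 0.16811) = 9.2 × 0.83189 = 7.6534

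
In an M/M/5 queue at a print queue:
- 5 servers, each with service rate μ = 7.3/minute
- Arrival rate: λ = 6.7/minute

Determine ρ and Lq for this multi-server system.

Traffic intensity: ρ = λ/(cμ) = 6.7/(5×7.3) = 0.1836
Since ρ = 0.1836 < 1, system is stable.
Offered load a = λ/μ = cρ = 6.7/7.3 = 0.9178
P₀ = [ Σₙ₌₀^4 aⁿ/n! + a^5/(5!(1-ρ)) ]⁻¹
Σ = a^0/0! + a^1/1! + a^2/2! + a^3/3! + a^4/4! = 1.0000 + 0.91781 + 0.42119 + 0.12886 + 0.029566 = 2.4974
a^5/(5!(1-ρ)) = 0.65127/(120 × 0.81644) = 0.006647
P₀ = 1/(2.4974 + 0.006647) = 0.3994
Lq = P₀·a^5·ρ / (5!(1-ρ)²) = 0.39935 × 0.65127 × 0.18356 / (120 × 0.66657) = 0.0005969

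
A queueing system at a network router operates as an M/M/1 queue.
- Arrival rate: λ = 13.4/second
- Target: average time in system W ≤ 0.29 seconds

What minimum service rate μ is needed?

For M/M/1: W = 1/(μ-λ)
Need W ≤ 0.29, so 1/(μ-λ) ≤ 0.29
μ - λ ≥ 1/0.29 = 3.4483
μ ≥ 13.4 + 3.4483 = 16.8483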